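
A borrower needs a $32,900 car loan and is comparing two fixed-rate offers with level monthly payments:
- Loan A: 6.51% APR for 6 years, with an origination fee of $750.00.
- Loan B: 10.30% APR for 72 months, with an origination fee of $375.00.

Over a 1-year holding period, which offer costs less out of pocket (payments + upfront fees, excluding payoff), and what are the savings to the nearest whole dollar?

Loan A: monthly rate = 6.51%/12 = 0.0054250; payment = 32,900 × 0.0054250 / (1 − (1+0.0054250)^−72) = $553.20.
Loan B: at 10.30% the monthly rate is 0.0085833, so the payment is 32,900 × 0.0085833 / (1 − 1.0085833^−72) = $614.49.
Over 12 months: Loan A costs 12 × $553.20 + $750.00 = $7,388.40; Loan B costs 12 × $614.49 + $375.00 = $7,748.88.
Loan A is cheaper by $7,748.88 − $7,388.40 = $360.48.

Loan A by $360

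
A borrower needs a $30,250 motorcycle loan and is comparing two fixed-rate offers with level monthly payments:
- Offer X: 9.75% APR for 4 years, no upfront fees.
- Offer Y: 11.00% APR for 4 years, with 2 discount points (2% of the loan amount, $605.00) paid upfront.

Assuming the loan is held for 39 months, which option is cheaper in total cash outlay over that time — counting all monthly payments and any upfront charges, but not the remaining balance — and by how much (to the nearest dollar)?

Offer X: at 9.75% the monthly rate is 0.0081250, so the payment is 30,250 × 0.0081250 / (1 − 1.0081250^−48) = $763.59.
Offer Y: at 11.00% the monthly rate is 0.0091667, so the payment is 30,250 × 0.0091667 / (1 − 1.0091667^−48) = $781.83.
Over 39 months: Offer X costs 39 × $763.59 = $29,780.01; Offer Y costs 39 × $781.83 + $605.00 = $31,096.37.
Offer X is cheaper by $31,096.37 − $29,780.01 = $1,316.36.

Offer X by $1,316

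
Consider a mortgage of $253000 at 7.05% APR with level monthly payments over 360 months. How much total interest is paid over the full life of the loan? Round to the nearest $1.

$356,019

At 7.05% the monthly rate is 0.0058750, so the payment is 253,000 × 0.0058750 / (1 − 1.0058750^−360) = $1,691.72.
Total paid = 360 × $1,691.72 = $609,019.20; interest = $609,019.20 − $253,000 = $356,019.20.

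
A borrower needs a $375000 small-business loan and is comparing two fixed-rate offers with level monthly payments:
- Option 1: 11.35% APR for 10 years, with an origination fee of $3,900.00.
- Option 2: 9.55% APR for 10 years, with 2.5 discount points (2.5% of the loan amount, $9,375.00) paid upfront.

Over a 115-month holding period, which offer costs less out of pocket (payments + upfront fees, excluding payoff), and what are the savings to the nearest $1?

Option 1: monthly rate = 11.35%/12 = 0.0094583; payment = 375,000 × 0.0094583 / (1 − (1+0.0094583)^−120) = $5,240.20.
Option 2: monthly rate = 9.55%/12 = 0.0079583; payment = 375,000 × 0.0079583 / (1 − (1+0.0079583)^−120) = $4,862.68.
Over 115 months: Option 1 costs 115 × $5,240.20 + $3,900.00 = $606,523.00; Option 2 costs 115 × $4,862.68 + $9,375.00 = $568,583.20.
Option 2 is cheaper by $606,523.00 − $568,583.20 = $37,939.80.

Option 2 by $37,940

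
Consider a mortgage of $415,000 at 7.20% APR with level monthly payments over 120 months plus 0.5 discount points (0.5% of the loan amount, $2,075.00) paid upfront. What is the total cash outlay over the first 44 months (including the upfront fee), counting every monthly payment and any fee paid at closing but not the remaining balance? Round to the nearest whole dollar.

$215,976

At 7.20% the monthly rate is 0.0060000, so the payment is 415,000 × 0.0060000 / (1 − 1.0060000^−120) = $4,861.39.
Total outlay = 44 × $4,861.39 + $2,075.00 = $215,976.16.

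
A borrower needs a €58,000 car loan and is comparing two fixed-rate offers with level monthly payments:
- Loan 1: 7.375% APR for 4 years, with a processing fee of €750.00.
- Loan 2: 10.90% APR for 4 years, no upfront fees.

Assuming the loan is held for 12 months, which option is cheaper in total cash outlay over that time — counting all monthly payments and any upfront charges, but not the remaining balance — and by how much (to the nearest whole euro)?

Loan 1: at 7.375% the monthly rate is 0.0061458, so the payment is 58,000 × 0.0061458 / (1 − 1.0061458^−48) = €1,399.00.
Loan 2: at 10.90% the monthly rate is 0.0090833, so the payment is 58,000 × 0.0090833 / (1 − 1.0090833^−48) = €1,496.23.
Over 12 months: Loan 1 costs 12 × €1,399.00 + €750.00 = €17,538.00; Loan 2 costs 12 × €1,496.23 = €17,954.76.
Loan 1 is cheaper by €17,954.76 − €17,538.00 = €416.76.

Loan 1 by €417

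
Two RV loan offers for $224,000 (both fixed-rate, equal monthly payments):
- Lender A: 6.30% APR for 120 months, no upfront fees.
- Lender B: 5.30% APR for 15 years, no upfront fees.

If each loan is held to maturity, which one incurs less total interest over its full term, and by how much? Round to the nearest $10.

Lender A by $22,700

Lender A: at 6.30% the monthly rate is 0.0052500, so the payment is 224,000 × 0.0052500 / (1 − 1.0052500^−120) = $2,520.74.
Total interest on Lender A = 120 × $2,520.74 − $224,000 = $78,488.80.
Lender B: monthly rate = 5.3%/12 = 0.0044167; payment = 224,000 × 0.0044167 / (1 − (1+0.0044167)^−180) = $1,806.58.
Total interest on Lender B = 180 × $1,806.58 − $224,000 = $101,184.40.
Lender A is lower by $22,695.60.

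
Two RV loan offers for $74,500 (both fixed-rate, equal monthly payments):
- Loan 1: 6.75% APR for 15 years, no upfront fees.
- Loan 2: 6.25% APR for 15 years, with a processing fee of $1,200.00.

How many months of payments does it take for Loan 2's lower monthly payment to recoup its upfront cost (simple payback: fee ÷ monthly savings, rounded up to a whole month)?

59 months

Loan 1: at 6.75% the monthly rate is 0.0056250, so the payment is 74,500 × 0.0056250 / (1 − 1.0056250^−180) = $659.26.
Loan 2: monthly rate = 6.25%/12 = 0.0052083; payment = 74,500 × 0.0052083 / (1 − (1+0.0052083)^−180) = $638.78.
Monthly savings = $659.26 − $638.78 = $20.48.
Break-even = $1,200.00 / $20.48 = 58.59 → 59 months.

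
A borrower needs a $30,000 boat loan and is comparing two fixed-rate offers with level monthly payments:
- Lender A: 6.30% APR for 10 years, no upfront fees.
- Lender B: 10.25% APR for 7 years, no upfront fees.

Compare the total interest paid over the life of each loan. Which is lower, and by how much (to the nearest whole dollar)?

Lender A by $1,649

Lender A: at 6.30% the monthly rate is 0.0052500, so the payment is 30,000 × 0.0052500 / (1 − 1.0052500^−120) = $337.60.
Total interest on Lender A = 120 × $337.60 − $30,000 = $10,512.00.
Lender B: at 10.25% the monthly rate is 0.0085417, so the payment is 30,000 × 0.0085417 / (1 − 1.0085417^−84) = $501.92.
Total interest on Lender B = 84 × $501.92 − $30,000 = $12,161.28.
Lender A is lower by $1,649.28.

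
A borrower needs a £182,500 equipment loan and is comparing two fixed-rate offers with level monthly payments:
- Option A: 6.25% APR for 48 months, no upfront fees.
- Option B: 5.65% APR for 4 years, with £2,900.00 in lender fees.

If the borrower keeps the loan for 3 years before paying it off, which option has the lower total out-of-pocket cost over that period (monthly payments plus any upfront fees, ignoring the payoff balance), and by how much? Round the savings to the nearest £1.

Option A: at 6.25% the monthly rate is 0.0052083, so the payment is 182,500 × 0.0052083 / (1 − 1.0052083^−48) = £4,306.97.
Option B: monthly rate = 5.65%/12 = 0.0047083; payment = 182,500 × 0.0047083 / (1 − (1+0.0047083)^−48) = £4,256.79.
Over 36 months: Option A costs 36 × £4,306.97 = £155,050.92; Option B costs 36 × £4,256.79 + £2,900.00 = £156,144.44.
Option A is cheaper by £156,144.44 − £155,050.92 = £1,093.52.

Option A by £1,094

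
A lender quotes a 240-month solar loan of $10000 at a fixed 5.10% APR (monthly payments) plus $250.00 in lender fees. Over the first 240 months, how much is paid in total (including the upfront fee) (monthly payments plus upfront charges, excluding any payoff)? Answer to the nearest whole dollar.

At 5.10% the monthly rate is 0.0042500, so the payment is 10,000 × 0.0042500 / (1 − 1.0042500^−240) = $66.55.
Total outlay = 240 × $66.55 + $250.00 = $16,222.00.

$16,222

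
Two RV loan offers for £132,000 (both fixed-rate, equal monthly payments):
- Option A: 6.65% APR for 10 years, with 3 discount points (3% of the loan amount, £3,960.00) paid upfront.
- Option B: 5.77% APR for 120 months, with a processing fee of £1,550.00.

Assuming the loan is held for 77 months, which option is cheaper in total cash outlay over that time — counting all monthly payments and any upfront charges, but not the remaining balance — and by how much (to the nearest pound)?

Option A: at 6.65% the monthly rate is 0.0055417, so the payment is 132,000 × 0.0055417 / (1 − 1.0055417^−120) = £1,508.93.
Option B: monthly rate = 5.77%/12 = 0.0048083; payment = 132,000 × 0.0048083 / (1 − (1+0.0048083)^−120) = £1,450.27.
Over 77 months: Option A costs 77 × £1,508.93 + £3,960.00 = £120,147.61; Option B costs 77 × £1,450.27 + £1,550.00 = £113,220.79.
Option B is cheaper by £120,147.61 − £113,220.79 = £6,926.82.

Option B by £6,927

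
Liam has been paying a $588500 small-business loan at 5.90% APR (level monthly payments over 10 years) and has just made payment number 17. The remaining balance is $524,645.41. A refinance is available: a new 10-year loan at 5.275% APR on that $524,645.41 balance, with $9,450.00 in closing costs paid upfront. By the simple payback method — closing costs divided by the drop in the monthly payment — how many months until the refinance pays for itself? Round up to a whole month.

Current payment = 588,500 × 5.9%/12 / (1 − (1+0.0049167)^−120) = $6,504.04.
Refinanced payment = 524,645.41 × 0.0043958 / (1 − (1+0.0043958)^−120) = $5,635.47.
Monthly savings = $6,504.04 − $5,635.47 = $868.57.
Break-even = $9,450.00 / $868.57 = 10.88 → 11 months.

11 months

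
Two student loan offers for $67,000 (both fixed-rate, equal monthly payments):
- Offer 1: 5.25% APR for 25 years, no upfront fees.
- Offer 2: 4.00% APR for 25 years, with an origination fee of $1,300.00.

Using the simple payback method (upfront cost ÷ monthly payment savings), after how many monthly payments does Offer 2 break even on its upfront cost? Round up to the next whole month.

Offer 1: monthly rate = 5.25%/12 = 0.0043750; payment = 67,000 × 0.0043750 / (1 − (1+0.0043750)^−300) = $401.50.
Offer 2: at 4.00% the monthly rate is 0.0033333, so the payment is 67,000 × 0.0033333 / (1 − 1.0033333^−300) = $353.65.
Monthly savings = $401.50 − $353.65 = $47.85.
Break-even = $1,300.00 / $47.85 = 27.17 → 28 months.

28 months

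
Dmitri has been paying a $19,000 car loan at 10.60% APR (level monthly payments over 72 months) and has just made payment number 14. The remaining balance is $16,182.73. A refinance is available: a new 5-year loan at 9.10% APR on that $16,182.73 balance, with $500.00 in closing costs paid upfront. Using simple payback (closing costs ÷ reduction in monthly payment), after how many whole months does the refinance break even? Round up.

24 months

Current payment = 19,000 × 10.6%/12 / (1 − (1+0.0088333)^−72) = $357.77.
Refinanced payment = 16,182.73 × 0.0075833 / (1 − (1+0.0075833)^−60) = $336.71.
Monthly savings = $357.77 − $336.71 = $21.06.
Break-even = $500.00 / $21.06 = 23.74 → 24 months.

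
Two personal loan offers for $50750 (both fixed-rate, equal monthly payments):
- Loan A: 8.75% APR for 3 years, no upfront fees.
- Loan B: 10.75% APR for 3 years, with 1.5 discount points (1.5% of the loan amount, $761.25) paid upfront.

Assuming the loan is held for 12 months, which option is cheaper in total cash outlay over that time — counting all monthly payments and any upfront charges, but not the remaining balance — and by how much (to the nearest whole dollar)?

Loan A by $1,332

Loan A: at 8.75% the monthly rate is 0.0072917, so the payment is 50,750 × 0.0072917 / (1 − 1.0072917^−36) = $1,607.94.
Loan B: monthly rate = 10.75%/12 = 0.0089583; payment = 50,750 × 0.0089583 / (1 − (1+0.0089583)^−36) = $1,655.49.
Over 12 months: Loan A costs 12 × $1,607.94 = $19,295.28; Loan B costs 12 × $1,655.49 + $761.25 = $20,627.13.
Loan A is cheaper by $20,627.13 − $19,295.28 = $1,331.85.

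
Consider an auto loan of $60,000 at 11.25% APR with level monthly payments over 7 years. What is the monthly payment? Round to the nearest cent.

Monthly rate = 11.25%/12 = 0.0093750; payment = 60,000 × 0.0093750 / (1 − (1+0.0093750)^−84) = $1,035.25.

$1,035.25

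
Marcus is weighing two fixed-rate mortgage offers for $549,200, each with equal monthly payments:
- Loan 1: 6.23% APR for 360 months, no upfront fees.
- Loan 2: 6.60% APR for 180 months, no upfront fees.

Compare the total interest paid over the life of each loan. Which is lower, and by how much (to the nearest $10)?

Loan 1: at 6.23% the monthly rate is 0.0051917, so the payment is 549,200 × 0.0051917 / (1 − 1.0051917^−360) = $3,374.38.
Total interest on Loan 1 = 360 × $3,374.38 − $549,200 = $665,576.80.
Loan 2: monthly rate = 6.6%/12 = 0.0055000; payment = 549,200 × 0.0055000 / (1 − (1+0.0055000)^−180) = $4,814.36.
Total interest on Loan 2 = 180 × $4,814.36 − $549,200 = $317,384.80.
Loan 2 is lower by $348,192.00.

Loan 2 by $348,190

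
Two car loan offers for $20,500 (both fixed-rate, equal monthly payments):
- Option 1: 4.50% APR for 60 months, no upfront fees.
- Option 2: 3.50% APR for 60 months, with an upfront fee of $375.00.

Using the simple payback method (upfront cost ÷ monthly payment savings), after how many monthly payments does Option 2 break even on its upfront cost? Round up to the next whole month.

Option 1: monthly rate = 4.5%/12 = 0.0037500; payment = 20,500 × 0.0037500 / (1 − (1+0.0037500)^−60) = $382.18.
Option 2: at 3.50% the monthly rate is 0.0029167, so the payment is 20,500 × 0.0029167 / (1 − 1.0029167^−60) = $372.93.
Monthly savings = $382.18 − $372.93 = $9.25.
Break-even = $375.00 / $9.25 = 40.54 → 41 months.

41 months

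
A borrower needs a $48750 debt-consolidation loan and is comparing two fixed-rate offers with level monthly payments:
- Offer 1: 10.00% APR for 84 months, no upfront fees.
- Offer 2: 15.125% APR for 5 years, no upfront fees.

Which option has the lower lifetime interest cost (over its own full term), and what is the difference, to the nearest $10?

Offer 1 by $1,800

Offer 1: monthly rate = 10%/12 = 0.0083333; payment = 48,750 × 0.0083333 / (1 − (1+0.0083333)^−84) = $809.31.
Total interest on Offer 1 = 84 × $809.31 − $48,750 = $19,232.04.
Offer 2: at 15.125% the monthly rate is 0.0126042, so the payment is 48,750 × 0.0126042 / (1 − 1.0126042^−60) = $1,162.96.
Total interest on Offer 2 = 60 × $1,162.96 − $48,750 = $21,027.60.
Offer 1 is lower by $1,795.56.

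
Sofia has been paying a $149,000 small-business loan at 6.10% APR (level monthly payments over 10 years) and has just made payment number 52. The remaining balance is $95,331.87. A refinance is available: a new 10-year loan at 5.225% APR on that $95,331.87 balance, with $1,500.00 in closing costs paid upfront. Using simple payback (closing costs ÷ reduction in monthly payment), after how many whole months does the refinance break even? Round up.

3 months

Current payment = 149,000 × 6.1%/12 / (1 − (1+0.0050833)^−120) = $1,661.70.
Refinanced payment = 95,331.87 × 0.0043542 / (1 − (1+0.0043542)^−120) = $1,021.66.
Monthly savings = $1,661.70 − $1,021.66 = $640.04.
Break-even = $1,500.00 / $640.04 = 2.34 → 3 months.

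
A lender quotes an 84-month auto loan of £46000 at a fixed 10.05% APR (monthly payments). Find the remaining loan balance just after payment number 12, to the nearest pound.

With monthly rate i = 10.05%/12 = 0.0083750, the balance after k of n payments is P · [(1+i)^n − (1+i)^k] / [(1+i)^n − 1].
(1+0.0083750)^84 = 2.01490176 and (1+0.0083750)^12 = 1.10526098, so the balance is 46,000 × (2.01490176 − 1.10526098) / (2.01490176 − 1) = £41,229.09.

£41,229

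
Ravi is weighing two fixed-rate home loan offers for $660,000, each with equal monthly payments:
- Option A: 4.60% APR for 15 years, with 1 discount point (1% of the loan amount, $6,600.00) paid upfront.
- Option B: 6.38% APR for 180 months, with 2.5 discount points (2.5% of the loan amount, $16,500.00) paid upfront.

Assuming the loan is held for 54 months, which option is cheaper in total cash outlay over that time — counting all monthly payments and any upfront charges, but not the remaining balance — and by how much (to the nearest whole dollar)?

Option A by $43,548

Option A: monthly rate = 4.6%/12 = 0.0038333; payment = 660,000 × 0.0038333 / (1 − (1+0.0038333)^−180) = $5,082.75.
Option B: monthly rate = 6.38%/12 = 0.0053167; payment = 660,000 × 0.0053167 / (1 − (1+0.0053167)^−180) = $5,705.86.
Over 54 months: Option A costs 54 × $5,082.75 + $6,600.00 = $281,068.50; Option B costs 54 × $5,705.86 + $16,500.00 = $324,616.44.
Option A is cheaper by $324,616.44 − $281,068.50 = $43,547.94.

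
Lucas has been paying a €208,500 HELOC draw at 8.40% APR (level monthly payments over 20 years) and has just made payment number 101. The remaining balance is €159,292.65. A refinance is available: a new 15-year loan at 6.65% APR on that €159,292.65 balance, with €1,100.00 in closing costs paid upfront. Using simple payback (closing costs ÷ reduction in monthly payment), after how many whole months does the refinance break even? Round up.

Current payment = 208,500 × 8.4%/12 / (1 − (1+0.0070000)^−240) = €1,796.24.
Refinanced payment = 159,292.65 × 0.0055417 / (1 − (1+0.0055417)^−180) = €1,400.78.
Monthly savings = €1,796.24 − €1,400.78 = €395.46.
Break-even = €1,100.00 / €395.46 = 2.78 → 3 months.

3 months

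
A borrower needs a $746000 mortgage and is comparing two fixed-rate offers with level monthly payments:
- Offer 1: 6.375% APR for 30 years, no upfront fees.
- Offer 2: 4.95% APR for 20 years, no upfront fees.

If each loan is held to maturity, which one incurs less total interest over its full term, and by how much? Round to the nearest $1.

Offer 2 by $498,820

Offer 1: at 6.375% the monthly rate is 0.0053125, so the payment is 746,000 × 0.0053125 / (1 − 1.0053125^−360) = $4,654.07.
Total interest on Offer 1 = 360 × $4,654.07 − $746,000 = $929,465.20.
Offer 2: at 4.95% the monthly rate is 0.0041250, so the payment is 746,000 × 0.0041250 / (1 − 1.0041250^−240) = $4,902.69.
Total interest on Offer 2 = 240 × $4,902.69 − $746,000 = $430,645.60.
Offer 2 is lower by $498,819.60.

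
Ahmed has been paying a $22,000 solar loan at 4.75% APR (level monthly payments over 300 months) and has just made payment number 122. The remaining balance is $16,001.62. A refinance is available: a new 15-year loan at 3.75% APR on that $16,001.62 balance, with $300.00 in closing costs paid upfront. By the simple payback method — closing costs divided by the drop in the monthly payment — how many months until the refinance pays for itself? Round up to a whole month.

Current payment = 22,000 × 4.75%/12 / (1 − (1+0.0039583)^−300) = $125.43.
Refinanced payment = 16,001.62 × 0.0031250 / (1 − (1+0.0031250)^−180) = $116.37.
Monthly savings = $125.43 − $116.37 = $9.06.
Break-even = $300.00 / $9.06 = 33.11 → 34 months.

34 months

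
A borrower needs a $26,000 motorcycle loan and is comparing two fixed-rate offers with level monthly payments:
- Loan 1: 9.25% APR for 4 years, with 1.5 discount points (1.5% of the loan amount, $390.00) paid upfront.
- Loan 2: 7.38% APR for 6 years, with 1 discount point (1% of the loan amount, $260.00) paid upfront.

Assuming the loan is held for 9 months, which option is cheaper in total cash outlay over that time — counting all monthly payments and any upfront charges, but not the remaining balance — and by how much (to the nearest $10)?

Loan 2 by $1,950

Loan 1: at 9.25% the monthly rate is 0.0077083, so the payment is 26,000 × 0.0077083 / (1 − 1.0077083^−48) = $650.10.
Loan 2: at 7.38% the monthly rate is 0.0061500, so the payment is 26,000 × 0.0061500 / (1 − 1.0061500^−72) = $448.03.
Over 9 months: Loan 1 costs 9 × $650.10 + $390.00 = $6,240.90; Loan 2 costs 9 × $448.03 + $260.00 = $4,292.27.
Loan 2 is cheaper by $6,240.90 − $4,292.27 = $1,948.63.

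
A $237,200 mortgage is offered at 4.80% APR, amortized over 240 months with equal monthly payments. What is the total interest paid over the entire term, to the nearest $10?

$132,240

Monthly rate = 4.8%/12 = 0.0040000; payment = 237,200 × 0.0040000 / (1 − (1+0.0040000)^−240) = $1,539.33.
Total paid = 240 × $1,539.33 = $369,439.20; interest = $369,439.20 − $237,200 = $132,239.20.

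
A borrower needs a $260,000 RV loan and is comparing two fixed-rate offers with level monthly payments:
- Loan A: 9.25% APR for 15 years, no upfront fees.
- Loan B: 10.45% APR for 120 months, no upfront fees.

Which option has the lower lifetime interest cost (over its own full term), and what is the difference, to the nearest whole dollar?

Loan B by $61,538

Loan A: at 9.25% the monthly rate is 0.0077083, so the payment is 260,000 × 0.0077083 / (1 − 1.0077083^−180) = $2,675.90.
Total interest on Loan A = 180 × $2,675.90 − $260,000 = $221,662.00.
Loan B: monthly rate = 10.45%/12 = 0.0087083; payment = 260,000 × 0.0087083 / (1 − (1+0.0087083)^−120) = $3,501.03.
Total interest on Loan B = 120 × $3,501.03 − $260,000 = $160,123.60.
Loan B is lower by $61,538.40.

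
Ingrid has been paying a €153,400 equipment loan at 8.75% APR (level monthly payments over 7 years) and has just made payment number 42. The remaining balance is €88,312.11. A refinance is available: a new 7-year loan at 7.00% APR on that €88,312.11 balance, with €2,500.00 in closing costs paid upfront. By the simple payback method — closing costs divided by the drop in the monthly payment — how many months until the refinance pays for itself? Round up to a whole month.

Current payment = 153,400 × 8.75%/12 / (1 − (1+0.0072917)^−84) = €2,448.65.
Refinanced payment = 88,312.11 × 0.0058333 / (1 − (1+0.0058333)^−84) = €1,332.87.
Monthly savings = €2,448.65 − €1,332.87 = €1,115.78.
Break-even = €2,500.00 / €1,115.78 = 2.24 → 3 months.

3 months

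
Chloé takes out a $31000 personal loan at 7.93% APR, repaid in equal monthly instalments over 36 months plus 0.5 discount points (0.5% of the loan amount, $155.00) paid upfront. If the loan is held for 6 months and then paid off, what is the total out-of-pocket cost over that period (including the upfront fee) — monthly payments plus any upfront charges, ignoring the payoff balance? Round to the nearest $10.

$5,980

Monthly rate = 7.93%/12 = 0.0066083; payment = 31,000 × 0.0066083 / (1 − (1+0.0066083)^−36) = $970.43.
Total outlay = 6 × $970.43 + $155.00 = $5,977.58.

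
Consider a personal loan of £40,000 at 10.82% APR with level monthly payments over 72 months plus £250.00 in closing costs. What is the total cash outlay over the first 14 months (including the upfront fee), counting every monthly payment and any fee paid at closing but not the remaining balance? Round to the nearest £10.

At 10.82% the monthly rate is 0.0090167, so the payment is 40,000 × 0.0090167 / (1 − 1.0090167^−72) = £757.68.
Total outlay = 14 × £757.68 + £250.00 = £10,857.52.

£10,860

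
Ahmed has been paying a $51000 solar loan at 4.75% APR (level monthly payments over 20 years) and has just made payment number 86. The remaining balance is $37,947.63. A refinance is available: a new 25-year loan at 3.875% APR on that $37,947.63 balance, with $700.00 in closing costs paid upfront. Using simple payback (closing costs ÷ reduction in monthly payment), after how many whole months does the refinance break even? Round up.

Current payment = 51,000 × 4.75%/12 / (1 − (1+0.0039583)^−240) = $329.57.
Refinanced payment = 37,947.63 × 0.0032292 / (1 − (1+0.0032292)^−300) = $197.69.
Monthly savings = $329.57 − $197.69 = $131.88.
Break-even = $700.00 / $131.88 = 5.31 → 6 months.

6 months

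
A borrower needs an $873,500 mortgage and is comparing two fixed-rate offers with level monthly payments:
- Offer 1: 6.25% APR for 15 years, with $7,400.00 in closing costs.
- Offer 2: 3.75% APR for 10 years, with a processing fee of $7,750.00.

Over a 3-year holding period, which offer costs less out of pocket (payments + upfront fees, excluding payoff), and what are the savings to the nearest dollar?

Offer 1: monthly rate = 6.25%/12 = 0.0052083; payment = 873,500 × 0.0052083 / (1 − (1+0.0052083)^−180) = $7,489.59.
Offer 2: monthly rate = 3.75%/12 = 0.0031250; payment = 873,500 × 0.0031250 / (1 − (1+0.0031250)^−120) = $8,740.35.
Over 36 months: Offer 1 costs 36 × $7,489.59 + $7,400.00 = $277,025.24; Offer 2 costs 36 × $8,740.35 + $7,750.00 = $322,402.60.
Offer 1 is cheaper by $322,402.60 − $277,025.24 = $45,377.36.

Offer 1 by $45,377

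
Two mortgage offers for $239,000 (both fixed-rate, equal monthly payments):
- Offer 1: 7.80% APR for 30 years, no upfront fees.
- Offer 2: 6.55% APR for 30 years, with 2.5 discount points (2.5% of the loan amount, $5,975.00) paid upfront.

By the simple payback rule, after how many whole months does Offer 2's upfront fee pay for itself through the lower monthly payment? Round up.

Offer 1: at 7.80% the monthly rate is 0.0065000, so the payment is 239,000 × 0.0065000 / (1 − 1.0065000^−360) = $1,720.49.
Offer 2: at 6.55% the monthly rate is 0.0054583, so the payment is 239,000 × 0.0054583 / (1 − 1.0054583^−360) = $1,518.51.
Monthly savings = $1,720.49 − $1,518.51 = $201.98.
Break-even = $5,975.00 / $201.98 = 29.58 → 30 months.

30 months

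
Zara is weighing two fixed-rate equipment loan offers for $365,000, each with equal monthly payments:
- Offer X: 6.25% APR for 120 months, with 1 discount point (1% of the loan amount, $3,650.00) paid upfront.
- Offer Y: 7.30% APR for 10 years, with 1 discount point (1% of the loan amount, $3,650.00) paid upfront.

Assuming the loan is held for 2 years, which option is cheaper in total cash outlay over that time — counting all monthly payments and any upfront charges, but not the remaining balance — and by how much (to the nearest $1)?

Offer X by $4,713

Offer X: at 6.25% the monthly rate is 0.0052083, so the payment is 365,000 × 0.0052083 / (1 − 1.0052083^−120) = $4,098.22.
Offer Y: monthly rate = 7.3%/12 = 0.0060833; payment = 365,000 × 0.0060833 / (1 − (1+0.0060833)^−120) = $4,294.61.
Over 24 months: Offer X costs 24 × $4,098.22 + $3,650.00 = $102,007.28; Offer Y costs 24 × $4,294.61 + $3,650.00 = $106,720.64.
Offer X is cheaper by $106,720.64 − $102,007.28 = $4,713.36.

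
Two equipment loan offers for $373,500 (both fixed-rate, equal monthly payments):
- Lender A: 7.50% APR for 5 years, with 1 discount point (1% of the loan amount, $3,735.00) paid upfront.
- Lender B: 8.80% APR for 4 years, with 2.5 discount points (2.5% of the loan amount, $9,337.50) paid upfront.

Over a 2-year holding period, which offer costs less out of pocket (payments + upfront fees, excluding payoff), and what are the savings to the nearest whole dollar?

Lender A by $48,202

Lender A: at 7.50% the monthly rate is 0.0062500, so the payment is 373,500 × 0.0062500 / (1 − 1.0062500^−60) = $7,484.17.
Lender B: at 8.80% the monthly rate is 0.0073333, so the payment is 373,500 × 0.0073333 / (1 − 1.0073333^−48) = $9,259.13.
Over 24 months: Lender A costs 24 × $7,484.17 + $3,735.00 = $183,355.08; Lender B costs 24 × $9,259.13 + $9,337.50 = $231,556.62.
Lender A is cheaper by $231,556.62 − $183,355.08 = $48,201.54.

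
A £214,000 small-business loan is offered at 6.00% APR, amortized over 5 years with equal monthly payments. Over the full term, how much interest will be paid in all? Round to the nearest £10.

£34,230

Monthly rate = 6%/12 = 0.0050000; payment = 214,000 × 0.0050000 / (1 − (1+0.0050000)^−60) = £4,137.22.
Total paid = 60 × £4,137.22 = £248,233.20; interest = £248,233.20 − £214,000 = £34,233.20.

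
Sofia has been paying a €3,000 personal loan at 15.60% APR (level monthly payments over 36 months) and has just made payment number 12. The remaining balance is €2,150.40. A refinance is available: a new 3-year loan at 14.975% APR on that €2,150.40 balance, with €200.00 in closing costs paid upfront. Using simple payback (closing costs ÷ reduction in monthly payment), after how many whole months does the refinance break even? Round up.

Current payment = 3,000 × 15.6%/12 / (1 − (1+0.0130000)^−36) = €104.88.
Refinanced payment = 2,150.40 × 0.0124792 / (1 − (1+0.0124792)^−36) = €74.52.
Monthly savings = €104.88 − €74.52 = €30.36.
Break-even = €200.00 / €30.36 = 6.59 → 7 months.

7 months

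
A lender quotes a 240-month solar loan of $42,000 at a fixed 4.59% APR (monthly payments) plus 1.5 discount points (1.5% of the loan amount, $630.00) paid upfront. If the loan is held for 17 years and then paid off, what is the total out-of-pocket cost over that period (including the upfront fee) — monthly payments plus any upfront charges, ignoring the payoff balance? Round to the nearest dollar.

Monthly rate = 4.59%/12 = 0.0038250; payment = 42,000 × 0.0038250 / (1 − (1+0.0038250)^−240) = $267.76.
Total outlay = 204 × $267.76 + $630.00 = $55,253.04.

$55,253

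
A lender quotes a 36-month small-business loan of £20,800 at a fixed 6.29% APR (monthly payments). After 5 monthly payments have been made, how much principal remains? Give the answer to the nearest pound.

£18,140

With monthly rate i = 6.29%/12 = 0.0052417, the balance after k of n payments is P · [(1+i)^n − (1+i)^k] / [(1+i)^n − 1].
(1+0.0052417)^36 = 1.20708356 and (1+0.0052417)^5 = 1.02648453, so the balance is 20,800 × (1.20708356 − 1.02648453) / (1.20708356 − 1) = £18,139.83.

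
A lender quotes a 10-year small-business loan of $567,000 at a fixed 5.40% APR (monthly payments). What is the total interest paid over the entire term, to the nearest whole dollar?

$168,046

At 5.40% the monthly rate is 0.0045000, so the payment is 567,000 × 0.0045000 / (1 − 1.0045000^−120) = $6,125.38.
Total paid = 120 × $6,125.38 = $735,045.60; interest = $735,045.60 − $567,000 = $168,045.60.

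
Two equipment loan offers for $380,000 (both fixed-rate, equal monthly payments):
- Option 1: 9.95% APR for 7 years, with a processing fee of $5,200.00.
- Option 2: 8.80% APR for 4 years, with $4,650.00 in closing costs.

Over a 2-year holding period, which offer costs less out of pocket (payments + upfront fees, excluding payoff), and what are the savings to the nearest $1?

Option 1: at 9.95% the monthly rate is 0.0082917, so the payment is 380,000 × 0.0082917 / (1 − 1.0082917^−84) = $6,298.64.
Option 2: monthly rate = 8.8%/12 = 0.0073333; payment = 380,000 × 0.0073333 / (1 − (1+0.0073333)^−48) = $9,420.27.
Over 24 months: Option 1 costs 24 × $6,298.64 + $5,200.00 = $156,367.36; Option 2 costs 24 × $9,420.27 + $4,650.00 = $230,736.48.
Option 1 is cheaper by $230,736.48 − $156,367.36 = $74,369.12.

Option 1 by $74,369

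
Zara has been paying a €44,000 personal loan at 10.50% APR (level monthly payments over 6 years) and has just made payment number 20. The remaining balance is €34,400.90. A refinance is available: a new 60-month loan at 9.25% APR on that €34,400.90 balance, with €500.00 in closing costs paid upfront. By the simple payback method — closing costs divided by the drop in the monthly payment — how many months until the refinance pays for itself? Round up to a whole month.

Current payment = 44,000 × 10.5%/12 / (1 − (1+0.0087500)^−72) = €826.27.
Refinanced payment = 34,400.90 × 0.0077083 / (1 − (1+0.0077083)^−60) = €718.29.
Monthly savings = €826.27 − €718.29 = €107.98.
Break-even = €500.00 / €107.98 = 4.63 → 5 months.

5 months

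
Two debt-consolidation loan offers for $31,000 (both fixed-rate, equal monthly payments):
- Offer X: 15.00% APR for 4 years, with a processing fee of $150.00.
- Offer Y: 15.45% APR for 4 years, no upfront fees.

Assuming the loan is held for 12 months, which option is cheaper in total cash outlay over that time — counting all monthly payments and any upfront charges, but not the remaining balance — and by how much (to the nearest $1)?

Offer X: monthly rate = 15%/12 = 0.0125000; payment = 31,000 × 0.0125000 / (1 − (1+0.0125000)^−48) = $862.75.
Offer Y: monthly rate = 15.45%/12 = 0.0128750; payment = 31,000 × 0.0128750 / (1 − (1+0.0128750)^−48) = $869.84.
Over 12 months: Offer X costs 12 × $862.75 + $150.00 = $10,503.00; Offer Y costs 12 × $869.84 = $10,438.08.
Offer Y is cheaper by $10,503.00 − $10,438.08 = $64.92.

Offer Y by $65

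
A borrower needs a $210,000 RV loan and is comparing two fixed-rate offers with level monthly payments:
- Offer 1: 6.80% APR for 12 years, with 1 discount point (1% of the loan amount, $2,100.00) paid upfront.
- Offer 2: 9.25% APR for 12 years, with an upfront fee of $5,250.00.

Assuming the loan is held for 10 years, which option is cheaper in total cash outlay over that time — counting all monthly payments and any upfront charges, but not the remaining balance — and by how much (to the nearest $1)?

Offer 1: at 6.80% the monthly rate is 0.0056667, so the payment is 210,000 × 0.0056667 / (1 − 1.0056667^−144) = $2,137.28.
Offer 2: at 9.25% the monthly rate is 0.0077083, so the payment is 210,000 × 0.0077083 / (1 − 1.0077083^−144) = $2,419.53.
Over 120 months: Offer 1 costs 120 × $2,137.28 + $2,100.00 = $258,573.60; Offer 2 costs 120 × $2,419.53 + $5,250.00 = $295,593.60.
Offer 1 is cheaper by $295,593.60 − $258,573.60 = $37,020.00.

Offer 1 by $37,020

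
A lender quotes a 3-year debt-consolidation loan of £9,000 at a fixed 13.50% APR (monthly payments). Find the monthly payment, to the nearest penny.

Monthly rate = 13.5%/12 = 0.0112500; payment = 9,000 × 0.0112500 / (1 − (1+0.0112500)^−36) = £305.42.

£305.42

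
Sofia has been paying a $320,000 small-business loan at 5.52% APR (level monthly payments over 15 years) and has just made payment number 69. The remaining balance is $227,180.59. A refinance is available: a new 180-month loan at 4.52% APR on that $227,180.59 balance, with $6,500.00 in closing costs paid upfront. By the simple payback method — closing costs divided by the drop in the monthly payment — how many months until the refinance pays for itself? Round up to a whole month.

8 months

Current payment = 320,000 × 5.52%/12 / (1 − (1+0.0046000)^−180) = $2,618.06.
Refinanced payment = 227,180.59 × 0.0037667 / (1 − (1+0.0037667)^−180) = $1,740.24.
Monthly savings = $2,618.06 − $1,740.24 = $877.82.
Break-even = $6,500.00 / $877.82 = 7.40 → 8 months.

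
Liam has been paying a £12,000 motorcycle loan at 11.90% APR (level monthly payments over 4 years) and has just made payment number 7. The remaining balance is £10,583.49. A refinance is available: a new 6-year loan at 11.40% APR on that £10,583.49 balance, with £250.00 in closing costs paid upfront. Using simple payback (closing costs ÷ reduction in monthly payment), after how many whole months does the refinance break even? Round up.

Current payment = 12,000 × 11.9%/12 / (1 − (1+0.0099167)^−48) = £315.42.
Refinanced payment = 10,583.49 × 0.0095000 / (1 − (1+0.0095000)^−72) = £203.62.
Monthly savings = £315.42 − £203.62 = £111.80.
Break-even = £250.00 / £111.80 = 2.24 → 3 months.

3 months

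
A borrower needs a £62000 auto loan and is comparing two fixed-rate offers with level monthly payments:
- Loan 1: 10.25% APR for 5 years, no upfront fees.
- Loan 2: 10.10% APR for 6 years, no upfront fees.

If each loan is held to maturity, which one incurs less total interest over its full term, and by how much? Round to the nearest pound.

Loan 1: monthly rate = 10.25%/12 = 0.0085417; payment = 62,000 × 0.0085417 / (1 − (1+0.0085417)^−60) = £1,324.96.
Total interest on Loan 1 = 60 × £1,324.96 − £62,000 = £17,497.60.
Loan 2: monthly rate = 10.1%/12 = 0.0084167; payment = 62,000 × 0.0084167 / (1 − (1+0.0084167)^−72) = £1,151.73.
Total interest on Loan 2 = 72 × £1,151.73 − £62,000 = £20,924.56.
Loan 1 is lower by £3,426.96.

Loan 1 by £3,427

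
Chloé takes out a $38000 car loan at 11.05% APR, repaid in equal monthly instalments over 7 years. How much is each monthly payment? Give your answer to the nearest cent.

$651.65

At 11.05% the monthly rate is 0.0092083, so the payment is 38,000 × 0.0092083 / (1 − 1.0092083^−84) = $651.65.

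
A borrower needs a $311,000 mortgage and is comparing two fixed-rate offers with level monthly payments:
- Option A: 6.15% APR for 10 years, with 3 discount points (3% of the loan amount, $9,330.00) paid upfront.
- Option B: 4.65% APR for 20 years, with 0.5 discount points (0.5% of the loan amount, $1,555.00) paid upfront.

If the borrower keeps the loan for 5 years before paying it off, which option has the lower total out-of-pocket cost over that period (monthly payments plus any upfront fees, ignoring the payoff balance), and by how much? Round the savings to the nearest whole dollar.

Option A: monthly rate = 6.15%/12 = 0.0051250; payment = 311,000 × 0.0051250 / (1 − (1+0.0051250)^−120) = $3,476.21.
Option B: monthly rate = 4.65%/12 = 0.0038750; payment = 311,000 × 0.0038750 / (1 − (1+0.0038750)^−240) = $1,992.81.
Over 60 months: Option A costs 60 × $3,476.21 + $9,330.00 = $217,902.60; Option B costs 60 × $1,992.81 + $1,555.00 = $121,123.60.
Option B is cheaper by $217,902.60 − $121,123.60 = $96,779.00.

Option B by $96,779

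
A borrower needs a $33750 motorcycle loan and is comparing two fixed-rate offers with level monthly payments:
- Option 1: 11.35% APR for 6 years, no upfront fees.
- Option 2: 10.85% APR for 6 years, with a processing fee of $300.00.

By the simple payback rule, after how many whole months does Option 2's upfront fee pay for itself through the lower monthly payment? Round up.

Option 1: monthly rate = 11.35%/12 = 0.0094583; payment = 33,750 × 0.0094583 / (1 − (1+0.0094583)^−72) = $648.47.
Option 2: monthly rate = 10.85%/12 = 0.0090417; payment = 33,750 × 0.0090417 / (1 − (1+0.0090417)^−72) = $639.81.
Monthly savings = $648.47 − $639.81 = $8.66.
Break-even = $300.00 / $8.66 = 34.64 → 35 months.

35 months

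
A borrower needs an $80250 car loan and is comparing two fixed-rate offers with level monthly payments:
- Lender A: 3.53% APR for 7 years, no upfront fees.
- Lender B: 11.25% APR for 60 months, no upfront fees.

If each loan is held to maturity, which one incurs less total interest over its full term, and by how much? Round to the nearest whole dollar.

Lender A: at 3.53% the monthly rate is 0.0029417, so the payment is 80,250 × 0.0029417 / (1 − 1.0029417^−84) = $1,079.64.
Total interest on Lender A = 84 × $1,079.64 − $80,250 = $10,439.76.
Lender B: at 11.25% the monthly rate is 0.0093750, so the payment is 80,250 × 0.0093750 / (1 − 1.0093750^−60) = $1,754.85.
Total interest on Lender B = 60 × $1,754.85 − $80,250 = $25,041.00.
Lender A is lower by $14,601.24.

Lender A by $14,601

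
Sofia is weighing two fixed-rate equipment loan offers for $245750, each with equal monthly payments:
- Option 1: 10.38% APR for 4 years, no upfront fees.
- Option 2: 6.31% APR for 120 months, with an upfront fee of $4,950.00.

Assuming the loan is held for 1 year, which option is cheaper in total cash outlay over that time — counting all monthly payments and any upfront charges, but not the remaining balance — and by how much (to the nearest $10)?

Option 2 by $37,180

Option 1: at 10.38% the monthly rate is 0.0086500, so the payment is 245,750 × 0.0086500 / (1 − 1.0086500^−48) = $6,277.80.
Option 2: monthly rate = 6.31%/12 = 0.0052583; payment = 245,750 × 0.0052583 / (1 − (1+0.0052583)^−120) = $2,766.74.
Over 12 months: Option 1 costs 12 × $6,277.80 = $75,333.60; Option 2 costs 12 × $2,766.74 + $4,950.00 = $38,150.88.
Option 2 is cheaper by $75,333.60 − $38,150.88 = $37,182.72.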